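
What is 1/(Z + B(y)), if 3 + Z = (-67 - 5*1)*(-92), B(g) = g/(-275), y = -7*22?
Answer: 25/165539 ≈ 0.00015102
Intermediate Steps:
y = -154
B(g) = -g/275 (B(g) = g*(-1/275) = -g/275)
Z = 6621 (Z = -3 + (-67 - 5*1)*(-92) = -3 + (-67 - 5)*(-92) = -3 - 72*(-92) = -3 + 6624 = 6621)
1/(Z + B(y)) = 1/(6621 - 1/275*(-154)) = 1/(6621 + 14/25) = 1/(165539/25) = 25/165539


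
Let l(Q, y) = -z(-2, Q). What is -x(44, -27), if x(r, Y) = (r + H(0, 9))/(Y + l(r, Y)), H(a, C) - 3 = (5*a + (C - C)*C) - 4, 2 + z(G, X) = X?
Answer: 43/69 ≈ 0.62319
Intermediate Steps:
z(G, X) = -2 + X
H(a, C) = -1 + 5*a (H(a, C) = 3 + ((5*a + (C - C)*C) - 4) = 3 + ((5*a + 0*C) - 4) = 3 + ((5*a + 0) - 4) = 3 + (5*a - 4) = 3 + (-4 + 5*a) = -1 + 5*a)
l(Q, y) = 2 - Q (l(Q, y) = -(-2 + Q) = 2 - Q)
x(r, Y) = (-1 + r)/(2 + Y - r) (x(r, Y) = (r + (-1 + 5*0))/(Y + (2 - r)) = (r + (-1 + 0))/(2 + Y - r) = (r - 1)/(2 + Y - r) = (-1 + r)/(2 + Y - r))
-x(44, -27) = -(-1 + 44)/(2 - 27 - 1*44) = -43/(2 - 27 - 44) = -43/(-69) = -(-1)*43/69 = -1*(-43/69) = 43/69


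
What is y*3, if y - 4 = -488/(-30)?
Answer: 304/5 ≈ 60.800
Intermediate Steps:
y = 304/15 (y = 4 - 488/(-30) = 4 - 488*(-1/30) = 4 + 244/15 = 304/15 ≈ 20.267)
y*3 = (304/15)*3 = 304/5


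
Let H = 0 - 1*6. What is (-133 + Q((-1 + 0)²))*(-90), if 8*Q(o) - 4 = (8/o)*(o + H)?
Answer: 12375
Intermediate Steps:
H = -6 (H = 0 - 6 = -6)
Q(o) = ½ + (-6 + o)/o (Q(o) = ½ + ((8/o)*(o - 6))/8 = ½ + ((8/o)*(-6 + o))/8 = ½ + (8*(-6 + o)/o)/8 = ½ + (-6 + o)/o)
(-133 + Q((-1 + 0)²))*(-90) = (-133 + (3/2 - 6/(-1 + 0)²))*(-90) = (-133 + (3/2 - 6/((-1)²)))*(-90) = (-133 + (3/2 - 6/1))*(-90) = (-133 + (3/2 - 6*1))*(-90) = (-133 + (3/2 - 6))*(-90) = (-133 - 9/2)*(-90) = -275/2*(-90) = 12375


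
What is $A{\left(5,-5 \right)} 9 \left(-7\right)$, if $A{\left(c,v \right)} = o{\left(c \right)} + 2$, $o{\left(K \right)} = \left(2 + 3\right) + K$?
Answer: $-756$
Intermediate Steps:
$o{\left(K \right)} = 5 + K$
$A{\left(c,v \right)} = 7 + c$ ($A{\left(c,v \right)} = \left(5 + c\right) + 2 = 7 + c$)
$A{\left(5,-5 \right)} 9 \left(-7\right) = \left(7 + 5\right) 9 \left(-7\right) = 12 \cdot 9 \left(-7\right) = 108 \left(-7\right) = -756$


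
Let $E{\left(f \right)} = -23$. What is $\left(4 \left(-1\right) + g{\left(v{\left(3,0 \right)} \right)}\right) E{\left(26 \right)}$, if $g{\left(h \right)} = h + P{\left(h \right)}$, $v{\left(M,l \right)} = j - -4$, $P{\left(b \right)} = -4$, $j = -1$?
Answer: $115$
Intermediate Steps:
$v{\left(M,l \right)} = 3$ ($v{\left(M,l \right)} = -1 - -4 = -1 + 4 = 3$)
$g{\left(h \right)} = -4 + h$ ($g{\left(h \right)} = h - 4 = -4 + h$)
$\left(4 \left(-1\right) + g{\left(v{\left(3,0 \right)} \right)}\right) E{\left(26 \right)} = \left(4 \left(-1\right) + \left(-4 + 3\right)\right) \left(-23\right) = \left(-4 - 1\right) \left(-23\right) = \left(-5\right) \left(-23\right) = 115$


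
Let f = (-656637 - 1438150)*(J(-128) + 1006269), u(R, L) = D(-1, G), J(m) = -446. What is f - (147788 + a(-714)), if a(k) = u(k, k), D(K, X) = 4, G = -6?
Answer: -2106985092493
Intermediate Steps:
u(R, L) = 4
a(k) = 4
f = -2106984944701 (f = (-656637 - 1438150)*(-446 + 1006269) = -2094787*1005823 = -2106984944701)
f - (147788 + a(-714)) = -2106984944701 - (147788 + 4) = -2106984944701 - 1*147792 = -2106984944701 - 147792 = -2106985092493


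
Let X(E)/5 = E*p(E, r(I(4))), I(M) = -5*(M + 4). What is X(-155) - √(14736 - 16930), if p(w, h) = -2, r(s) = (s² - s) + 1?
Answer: 1550 - I*√2194 ≈ 1550.0 - 46.84*I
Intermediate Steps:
I(M) = -20 - 5*M (I(M) = -5*(4 + M) = -20 - 5*M)
r(s) = 1 + s² - s
X(E) = -10*E (X(E) = 5*(E*(-2)) = 5*(-2*E) = -10*E)
X(-155) - √(14736 - 16930) = -10*(-155) - √(14736 - 16930) = 1550 - √(-2194) = 1550 - I*√2194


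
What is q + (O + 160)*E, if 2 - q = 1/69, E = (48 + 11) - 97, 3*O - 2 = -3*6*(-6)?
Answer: -171841/23 ≈ -7471.3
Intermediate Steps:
O = 110/3 (O = 2/3 + (-3*6*(-6))/3 = 2/3 + (-18*(-6))/3 = 2/3 + (1/3)*108 = 2/3 + 36 = 110/3 ≈ 36.667)
E = -38 (E = 59 - 97 = -38)
q = 137/69 (q = 2 - 1/69 = 137/69 ≈ 1.9855)
q + (O + 160)*E = 137/69 + (110/3 + 160)*(-38) = 137/69 + (590/3)*(-38) = 137/69 - 22420/3 = -171841/23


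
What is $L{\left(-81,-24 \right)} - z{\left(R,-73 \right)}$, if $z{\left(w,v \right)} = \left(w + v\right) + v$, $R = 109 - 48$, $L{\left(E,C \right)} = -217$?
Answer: $-132$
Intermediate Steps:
$R = 61$ ($R = 109 - 48 = 61$)
$z{\left(w,v \right)} = w + 2 v$ ($z{\left(w,v \right)} = \left(v + w\right) + v = w + 2 v$)
$L{\left(-81,-24 \right)} - z{\left(R,-73 \right)} = -217 - \left(61 + 2 \left(-73\right)\right) = -217 - \left(61 - 146\right) = -217 - -85 = -217 + 85 = -132$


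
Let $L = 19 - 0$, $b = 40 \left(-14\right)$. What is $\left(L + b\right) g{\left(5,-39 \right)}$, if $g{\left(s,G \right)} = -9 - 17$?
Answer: $14066$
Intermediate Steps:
$b = -560$
$g{\left(s,G \right)} = -26$ ($g{\left(s,G \right)} = -9 - 17 = -26$)
$L = 19$ ($L = 19 + 0 = 19$)
$\left(L + b\right) g{\left(5,-39 \right)} = \left(19 - 560\right) \left(-26\right) = \left(-541\right) \left(-26\right) = 14066$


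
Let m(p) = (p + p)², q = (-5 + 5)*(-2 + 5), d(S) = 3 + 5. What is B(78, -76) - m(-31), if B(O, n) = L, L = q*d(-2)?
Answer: -3844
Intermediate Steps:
d(S) = 8
q = 0 (q = 0*3 = 0)
m(p) = 4*p² (m(p) = (2*p)² = 4*p²)
L = 0 (L = 0*8 = 0)
B(O, n) = 0
B(78, -76) - m(-31) = 0 - 4*(-31)² = 0 - 4*961 = 0 - 1*3844 = 0 - 3844 = -3844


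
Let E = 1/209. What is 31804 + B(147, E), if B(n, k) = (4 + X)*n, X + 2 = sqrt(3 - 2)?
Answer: 32245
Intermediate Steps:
X = -1 (X = -2 + sqrt(3 - 2) = -2 + sqrt(1) = -2 + 1 = -1)
E = 1/209 ≈ 0.0047847
B(n, k) = 3*n (B(n, k) = (4 - 1)*n = 3*n)
31804 + B(147, E) = 31804 + 3*147 = 31804 + 441 = 32245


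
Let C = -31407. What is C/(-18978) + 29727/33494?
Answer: 134675422/52970761 ≈ 2.5424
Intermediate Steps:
C/(-18978) + 29727/33494 = -31407/(-18978) + 29727/33494 = -31407*(-1/18978) + 29727*(1/33494) = 10469/6326 + 29727/33494 = 134675422/52970761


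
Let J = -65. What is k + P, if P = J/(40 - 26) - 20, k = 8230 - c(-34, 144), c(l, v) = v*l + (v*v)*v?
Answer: -41620357/14 ≈ -2.9729e+6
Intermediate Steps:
c(l, v) = v³ + l*v (c(l, v) = l*v + v²*v = l*v + v³ = v³ + l*v)
k = -2972858 (k = 8230 - 144*(-34 + 144²) = 8230 - 144*(-34 + 20736) = 8230 - 144*20702 = 8230 - 1*2981088 = 8230 - 2981088 = -2972858)
P = -345/14 (P = -65/(40 - 26) - 20 = -65/14 - 20 = -345/14 ≈ -24.643)
k + P = -2972858 - 345/14 = -41620357/14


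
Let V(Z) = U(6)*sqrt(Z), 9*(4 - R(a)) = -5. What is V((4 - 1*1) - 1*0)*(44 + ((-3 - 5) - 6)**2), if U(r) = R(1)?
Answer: 3280*sqrt(3)/3 ≈ 1893.7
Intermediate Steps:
R(a) = 41/9 (R(a) = 4 - 1/9*(-5) = 4 + 5/9 = 41/9)
U(r) = 41/9
V(Z) = 41*sqrt(Z)/9
V((4 - 1*1) - 1*0)*(44 + ((-3 - 5) - 6)**2) = (41*sqrt((4 - 1*1) - 1*0)/9)*(44 + ((-3 - 5) - 6)**2) = (41*sqrt((4 - 1) + 0)/9)*(44 + (-8 - 6)**2) = (41*sqrt(3 + 0)/9)*(44 + (-14)**2) = (41*sqrt(3)/9)*(44 + 196) = (41*sqrt(3)/9)*240 = 3280*sqrt(3)/3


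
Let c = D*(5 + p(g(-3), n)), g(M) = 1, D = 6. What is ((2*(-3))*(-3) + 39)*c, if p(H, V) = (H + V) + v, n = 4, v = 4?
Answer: 4788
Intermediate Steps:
p(H, V) = 4 + H + V (p(H, V) = (H + V) + 4 = 4 + H + V)
c = 84 (c = 6*(5 + (4 + 1 + 4)) = 6*(5 + 9) = 6*14 = 84)
((2*(-3))*(-3) + 39)*c = ((2*(-3))*(-3) + 39)*84 = (-6*(-3) + 39)*84 = (18 + 39)*84 = 57*84 = 4788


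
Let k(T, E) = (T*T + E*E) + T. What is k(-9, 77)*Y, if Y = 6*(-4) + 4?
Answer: -120020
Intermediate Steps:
k(T, E) = T + E² + T² (k(T, E) = (T² + E²) + T = (E² + T²) + T = T + E² + T²)
Y = -20 (Y = -24 + 4 = -20)
k(-9, 77)*Y = (-9 + 77² + (-9)²)*(-20) = (-9 + 5929 + 81)*(-20) = 6001*(-20) = -120020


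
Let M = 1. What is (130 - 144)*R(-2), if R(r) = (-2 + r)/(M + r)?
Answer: -56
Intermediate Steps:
R(r) = (-2 + r)/(1 + r)
(130 - 144)*R(-2) = (130 - 144)*((-2 - 2)/(1 - 2)) = -14*(-4)/(-1) = -(-14)*(-4) = -14*4 = -56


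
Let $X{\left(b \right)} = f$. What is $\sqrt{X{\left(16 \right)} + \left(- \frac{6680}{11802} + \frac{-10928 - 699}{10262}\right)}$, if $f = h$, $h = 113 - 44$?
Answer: $\frac{\sqrt{5036635858828098}}{8650866} \approx 8.2037$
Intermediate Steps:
$h = 69$ ($h = 113 - 44 = 69$)
$f = 69$
$X{\left(b \right)} = 69$
$\sqrt{X{\left(16 \right)} + \left(- \frac{6680}{11802} + \frac{-10928 - 699}{10262}\right)} = \sqrt{69 + \left(- \frac{6680}{11802} + \frac{-10928 - 699}{10262}\right)} = \sqrt{69 + \left(\left(-6680\right) \frac{1}{11802} + \left(-10928 - 699\right) \frac{1}{10262}\right)} = \sqrt{69 - \frac{14698001}{8650866}} = \sqrt{\frac{582211753}{8650866}} = \frac{\sqrt{5036635858828098}}{8650866}$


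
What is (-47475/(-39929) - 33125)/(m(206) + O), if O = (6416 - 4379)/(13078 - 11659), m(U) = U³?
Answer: -625590107450/165101609425063 ≈ -0.0037891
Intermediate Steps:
O = 679/473 (O = 2037/1419 = 2037*(1/1419) = 679/473 ≈ 1.4355)
(-47475/(-39929) - 33125)/(m(206) + O) = (-47475/(-39929) - 33125)/(206³ + 679/473) = (-47475*(-1/39929) - 33125)/(8741816 + 679/473) = (47475/39929 - 33125)/(4134879647/473) = -1322600650/39929*473/4134879647 = -625590107450/165101609425063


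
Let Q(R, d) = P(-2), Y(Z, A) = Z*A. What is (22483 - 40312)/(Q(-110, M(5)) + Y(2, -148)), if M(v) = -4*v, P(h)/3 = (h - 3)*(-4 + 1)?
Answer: 17829/251 ≈ 71.032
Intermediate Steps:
Y(Z, A) = A*Z
P(h) = 27 - 9*h (P(h) = 3*((h - 3)*(-4 + 1)) = 3*((-3 + h)*(-3)) = 3*(9 - 3*h) = 27 - 9*h)
Q(R, d) = 45 (Q(R, d) = 27 - 9*(-2) = 27 + 18 = 45)
(22483 - 40312)/(Q(-110, M(5)) + Y(2, -148)) = (22483 - 40312)/(45 - 148*2) = -17829/(45 - 296) = -17829/(-251) = -17829*(-1/251) = 17829/251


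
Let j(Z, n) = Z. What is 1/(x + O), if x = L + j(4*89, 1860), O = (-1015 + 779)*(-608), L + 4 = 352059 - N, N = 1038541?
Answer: -1/542642 ≈ -1.8428e-6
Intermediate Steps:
L = -686486 (L = -4 + (352059 - 1*1038541) = -4 + (352059 - 1038541) = -4 - 686482 = -686486)
O = 143488 (O = -236*(-608) = 143488)
x = -686130 (x = -686486 + 4*89 = -686486 + 356 = -686130)
1/(x + O) = 1/(-686130 + 143488) = 1/(-542642) = -1/542642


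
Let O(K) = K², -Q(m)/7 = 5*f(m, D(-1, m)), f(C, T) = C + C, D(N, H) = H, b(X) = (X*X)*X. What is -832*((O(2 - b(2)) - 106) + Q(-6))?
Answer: -291200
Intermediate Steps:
b(X) = X³ (b(X) = X²*X = X³)
f(C, T) = 2*C
Q(m) = -70*m (Q(m) = -35*2*m = -70*m)
-832*((O(2 - b(2)) - 106) + Q(-6)) = -832*(((2 - 1*2³)² - 106) - 70*(-6)) = -832*(((2 - 1*8)² - 106) + 420) = -832*(((2 - 8)² - 106) + 420) = -832*(((-6)² - 106) + 420) = -832*((36 - 106) + 420) = -832*(-70 + 420) = -832*350 = -291200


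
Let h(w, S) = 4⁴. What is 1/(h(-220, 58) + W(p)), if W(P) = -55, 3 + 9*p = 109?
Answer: 1/201 ≈ 0.0049751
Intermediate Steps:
p = 106/9 (p = -⅓ + (⅑)*109 = -⅓ + 109/9 = 106/9 ≈ 11.778)
h(w, S) = 256
1/(h(-220, 58) + W(p)) = 1/(256 - 55) = 1/201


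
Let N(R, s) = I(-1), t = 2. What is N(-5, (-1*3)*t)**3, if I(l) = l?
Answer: -1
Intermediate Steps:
N(R, s) = -1
N(-5, (-1*3)*t)**3 = (-1)**3 = -1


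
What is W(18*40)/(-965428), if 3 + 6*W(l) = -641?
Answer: 161/1448142 ≈ 0.00011118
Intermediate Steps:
W(l) = -322/3 (W(l) = -½ + (⅙)*(-641) = -½ - 641/6 = -322/3)
W(18*40)/(-965428) = -322/3/(-965428) = -322/3*(-1/965428) = 161/1448142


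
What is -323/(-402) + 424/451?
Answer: 316121/181302 ≈ 1.7436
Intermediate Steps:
-323/(-402) + 424/451 = -323*(-1/402) + 424*(1/451) = 323/402 + 424/451 = 316121/181302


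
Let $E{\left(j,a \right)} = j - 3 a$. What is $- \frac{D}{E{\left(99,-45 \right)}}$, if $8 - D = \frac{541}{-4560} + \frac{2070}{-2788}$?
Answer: $- \frac{28163437}{743726880} \approx -0.037868$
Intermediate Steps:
$D = \frac{28163437}{3178320}$ ($D = 8 - \left(\frac{541}{-4560} + \frac{2070}{-2788}\right) = 8 - \left(541 \left(- \frac{1}{4560}\right) + 2070 \left(- \frac{1}{2788}\right)\right) = 8 - \left(- \frac{541}{4560} - \frac{1035}{1394}\right) = 8 - - \frac{2736877}{3178320} = 8 + \frac{2736877}{3178320} = \frac{28163437}{3178320} \approx 8.8611$)
$- \frac{D}{E{\left(99,-45 \right)}} = - \frac{28163437}{3178320 \left(99 - -135\right)} = - \frac{28163437}{3178320 \left(99 + 135\right)} = - \frac{28163437}{3178320 \cdot 234} = \left(-1\right) \frac{28163437}{743726880} = - \frac{28163437}{743726880}$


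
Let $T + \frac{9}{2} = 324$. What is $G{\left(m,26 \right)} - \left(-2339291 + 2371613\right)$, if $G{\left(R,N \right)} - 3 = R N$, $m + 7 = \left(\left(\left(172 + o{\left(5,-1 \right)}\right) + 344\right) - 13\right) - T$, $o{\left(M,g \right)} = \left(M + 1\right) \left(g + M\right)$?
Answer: $-27106$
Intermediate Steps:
$o{\left(M,g \right)} = \left(1 + M\right) \left(M + g\right)$
$T = \frac{639}{2}$ ($T = - \frac{9}{2} + 324 = \frac{639}{2} \approx 319.5$)
$m = \frac{401}{2}$ ($m = -7 + \left(\left(\left(\left(172 + \left(5 - 1 + 5^{2} + 5 \left(-1\right)\right)\right) + 344\right) - 13\right) - \frac{639}{2}\right) = -7 + \left(\left(\left(\left(172 + \left(5 - 1 + 25 - 5\right)\right) + 344\right) - 13\right) - \frac{639}{2}\right) = -7 + \left(\left(\left(\left(172 + 24\right) + 344\right) - 13\right) - \frac{639}{2}\right) = -7 + \left(\left(\left(196 + 344\right) - 13\right) - \frac{639}{2}\right) = -7 + \left(\left(540 - 13\right) - \frac{639}{2}\right) = -7 + \left(527 - \frac{639}{2}\right) = -7 + \frac{415}{2} = \frac{401}{2} \approx 200.5$)
$G{\left(R,N \right)} = 3 + N R$ ($G{\left(R,N \right)} = 3 + R N = 3 + N R$)
$G{\left(m,26 \right)} - \left(-2339291 + 2371613\right) = \left(3 + 26 \cdot \frac{401}{2}\right) - \left(-2339291 + 2371613\right) = \left(3 + 5213\right) - 32322 = 5216 - 32322 = -27106$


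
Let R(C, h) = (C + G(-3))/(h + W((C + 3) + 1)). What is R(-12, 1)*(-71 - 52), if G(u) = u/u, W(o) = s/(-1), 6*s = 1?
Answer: 8118/5 ≈ 1623.6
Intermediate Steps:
s = ⅙ (s = (⅙)*1 = ⅙ ≈ 0.16667)
W(o) = -⅙ (W(o) = (⅙)/(-1) = (⅙)*(-1) = -⅙)
G(u) = 1
R(C, h) = (1 + C)/(-⅙ + h) (R(C, h) = (C + 1)/(h - ⅙) = (1 + C)/(-⅙ + h))
R(-12, 1)*(-71 - 52) = (6*(1 - 12)/(-1 + 6*1))*(-71 - 52) = (6*(-11)/(-1 + 6))*(-123) = (6*(-11)/5)*(-123) = (6*(⅕)*(-11))*(-123) = -66/5*(-123) = 8118/5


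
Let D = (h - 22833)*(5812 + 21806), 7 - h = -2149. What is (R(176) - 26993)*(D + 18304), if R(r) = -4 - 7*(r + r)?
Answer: 16823382394802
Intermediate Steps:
h = 2156 (h = 7 - 1*(-2149) = 7 + 2149 = 2156)
R(r) = -4 - 14*r
D = -571057386 (D = (2156 - 22833)*(5812 + 21806) = -20677*27618 = -571057386)
(R(176) - 26993)*(D + 18304) = ((-4 - 14*176) - 26993)*(-571057386 + 18304) = ((-4 - 2464) - 26993)*(-571039082) = (-2468 - 26993)*(-571039082) = -29461*(-571039082) = 16823382394802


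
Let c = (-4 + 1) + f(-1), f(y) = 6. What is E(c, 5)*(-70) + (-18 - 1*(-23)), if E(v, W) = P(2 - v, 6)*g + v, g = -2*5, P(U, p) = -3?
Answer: -2305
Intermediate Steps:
g = -10
c = 3 (c = (-4 + 1) + 6 = -3 + 6 = 3)
E(v, W) = 30 + v (E(v, W) = -3*(-10) + v = 30 + v)
E(c, 5)*(-70) + (-18 - 1*(-23)) = (30 + 3)*(-70) + (-18 - 1*(-23)) = 33*(-70) + (-18 + 23) = -2310 + 5 = -2305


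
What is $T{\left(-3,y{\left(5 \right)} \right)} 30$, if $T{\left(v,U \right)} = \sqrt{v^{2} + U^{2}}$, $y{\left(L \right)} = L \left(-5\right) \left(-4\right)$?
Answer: $30 \sqrt{10009} \approx 3001.4$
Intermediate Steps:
$y{\left(L \right)} = 20 L$ ($y{\left(L \right)} = - 5 L \left(-4\right) = 20 L$)
$T{\left(v,U \right)} = \sqrt{U^{2} + v^{2}}$
$T{\left(-3,y{\left(5 \right)} \right)} 30 = \sqrt{\left(20 \cdot 5\right)^{2} + \left(-3\right)^{2}} \cdot 30 = \sqrt{100^{2} + 9} \cdot 30 = \sqrt{10000 + 9} \cdot 30 = \sqrt{10009} \cdot 30 = 30 \sqrt{10009}$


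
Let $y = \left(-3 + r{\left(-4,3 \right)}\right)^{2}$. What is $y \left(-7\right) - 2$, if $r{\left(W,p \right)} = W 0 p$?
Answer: $-65$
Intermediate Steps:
$r{\left(W,p \right)} = 0$ ($r{\left(W,p \right)} = 0 p = 0$)
$y = 9$ ($y = \left(-3 + 0\right)^{2} = \left(-3\right)^{2} = 9$)
$y \left(-7\right) - 2 = 9 \left(-7\right) - 2 = -63 - 2 = -65$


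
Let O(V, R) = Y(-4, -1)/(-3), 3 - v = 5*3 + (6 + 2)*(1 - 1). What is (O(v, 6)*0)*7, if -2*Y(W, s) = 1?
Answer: 0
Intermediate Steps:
Y(W, s) = -½ (Y(W, s) = -½*1 = -½)
v = -12 (v = 3 - (5*3 + (6 + 2)*(1 - 1)) = 3 - (15 + 8*0) = 3 - (15 + 0) = 3 - 1*15 = 3 - 15 = -12)
O(V, R) = ⅙ (O(V, R) = -½/(-3) = -½*(-⅓) = ⅙)
(O(v, 6)*0)*7 = ((⅙)*0)*7 = 0*7 = 0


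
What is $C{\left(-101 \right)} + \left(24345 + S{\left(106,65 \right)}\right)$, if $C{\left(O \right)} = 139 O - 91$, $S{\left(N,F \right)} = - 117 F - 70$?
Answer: $2540$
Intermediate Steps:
$S{\left(N,F \right)} = -70 - 117 F$
$C{\left(O \right)} = -91 + 139 O$
$C{\left(-101 \right)} + \left(24345 + S{\left(106,65 \right)}\right) = \left(-91 + 139 \left(-101\right)\right) + \left(24345 - 7675\right) = \left(-91 - 14039\right) + \left(24345 - 7675\right) = -14130 + \left(24345 - 7675\right) = -14130 + 16670 = 2540$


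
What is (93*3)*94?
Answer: 26226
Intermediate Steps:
(93*3)*94 = 279*94 = 26226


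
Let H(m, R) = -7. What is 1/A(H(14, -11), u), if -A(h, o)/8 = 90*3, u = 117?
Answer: -1/2160 ≈ -0.00046296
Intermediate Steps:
A(h, o) = -2160 (A(h, o) = -720*3 = -8*270 = -2160)
1/A(H(14, -11), u) = 1/(-2160) = -1/2160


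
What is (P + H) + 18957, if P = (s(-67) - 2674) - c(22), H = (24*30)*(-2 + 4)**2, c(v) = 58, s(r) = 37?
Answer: 19142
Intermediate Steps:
H = 2880 (H = 720*2**2 = 720*4 = 2880)
P = -2695 (P = (37 - 2674) - 1*58 = -2637 - 58 = -2695)
(P + H) + 18957 = (-2695 + 2880) + 18957 = 185 + 18957 = 19142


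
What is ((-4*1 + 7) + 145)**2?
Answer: 21904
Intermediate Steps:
((-4*1 + 7) + 145)**2 = ((-4 + 7) + 145)**2 = (3 + 145)**2 = 148**2 = 21904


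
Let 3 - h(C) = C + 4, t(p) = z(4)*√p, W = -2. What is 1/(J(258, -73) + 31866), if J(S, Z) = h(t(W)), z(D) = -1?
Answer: 31865/1015378227 - I*√2/1015378227 ≈ 3.1382e-5 - 1.3928e-9*I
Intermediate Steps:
t(p) = -√p
h(C) = -1 - C (h(C) = 3 - (C + 4) = 3 - (4 + C) = 3 + (-4 - C) = -1 - C)
J(S, Z) = -1 + I*√2 (J(S, Z) = -1 - (-1)*√(-2) = -1 - (-1)*I*√2 = -1 + I*√2)
1/(J(258, -73) + 31866) = 1/((-1 + I*√2) + 31866) = 1/(31865 + I*√2)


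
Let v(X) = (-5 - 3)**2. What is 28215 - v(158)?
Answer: 28151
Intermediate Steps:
v(X) = 64 (v(X) = (-8)**2 = 64)
28215 - v(158) = 28215 - 1*64 = 28215 - 64 = 28151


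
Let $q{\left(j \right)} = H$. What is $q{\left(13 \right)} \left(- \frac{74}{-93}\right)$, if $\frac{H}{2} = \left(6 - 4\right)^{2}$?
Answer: $\frac{592}{93} \approx 6.3656$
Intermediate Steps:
$H = 8$ ($H = 2 \left(6 - 4\right)^{2} = 2 \cdot 2^{2} = 2 \cdot 4 = 8$)
$q{\left(j \right)} = 8$
$q{\left(13 \right)} \left(- \frac{74}{-93}\right) = 8 \left(- \frac{74}{-93}\right) = 8 \left(\left(-74\right) \left(- \frac{1}{93}\right)\right) = 8 \cdot \frac{74}{93} = \frac{592}{93}$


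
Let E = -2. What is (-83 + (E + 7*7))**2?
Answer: 1296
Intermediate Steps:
(-83 + (E + 7*7))**2 = (-83 + (-2 + 7*7))**2 = (-83 + (-2 + 49))**2 = (-83 + 47)**2 = (-36)**2 = 1296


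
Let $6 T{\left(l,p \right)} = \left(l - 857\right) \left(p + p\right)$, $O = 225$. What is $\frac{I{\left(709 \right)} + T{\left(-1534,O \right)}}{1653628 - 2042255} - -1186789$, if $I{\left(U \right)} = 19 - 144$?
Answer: $\frac{461218428153}{388627} \approx 1.1868 \cdot 10^{6}$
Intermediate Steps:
$I{\left(U \right)} = -125$ ($I{\left(U \right)} = 19 - 144 = -125$)
$T{\left(l,p \right)} = \frac{p \left(-857 + l\right)}{3}$ ($T{\left(l,p \right)} = \frac{\left(l - 857\right) \left(p + p\right)}{6} = \frac{\left(-857 + l\right) 2 p}{6} = \frac{2 p \left(-857 + l\right)}{6} = \frac{p \left(-857 + l\right)}{3}$)
$\frac{I{\left(709 \right)} + T{\left(-1534,O \right)}}{1653628 - 2042255} - -1186789 = \frac{-125 + \frac{1}{3} \cdot 225 \left(-857 - 1534\right)}{1653628 - 2042255} - -1186789 = \frac{-125 + \frac{1}{3} \cdot 225 \left(-2391\right)}{-388627} + 1186789 = \left(-125 - 179325\right) \left(- \frac{1}{388627}\right) + 1186789 = \left(-179450\right) \left(- \frac{1}{388627}\right) + 1186789 = \frac{179450}{388627} + 1186789 = \frac{461218428153}{388627}$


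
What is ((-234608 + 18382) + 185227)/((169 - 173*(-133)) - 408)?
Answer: -10333/7590 ≈ -1.3614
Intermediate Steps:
((-234608 + 18382) + 185227)/((169 - 173*(-133)) - 408) = (-216226 + 185227)/((169 + 23009) - 408) = -30999/(23178 - 408) = -30999/22770 = -30999*1/22770 = -10333/7590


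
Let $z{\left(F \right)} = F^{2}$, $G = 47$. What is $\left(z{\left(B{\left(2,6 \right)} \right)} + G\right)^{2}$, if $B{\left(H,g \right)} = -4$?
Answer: $3969$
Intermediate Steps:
$\left(z{\left(B{\left(2,6 \right)} \right)} + G\right)^{2} = \left(\left(-4\right)^{2} + 47\right)^{2} = \left(16 + 47\right)^{2} = 63^{2} = 3969$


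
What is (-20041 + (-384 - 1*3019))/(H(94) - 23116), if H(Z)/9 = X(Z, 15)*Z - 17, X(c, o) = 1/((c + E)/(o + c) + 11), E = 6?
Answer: 10151252/10044739 ≈ 1.0106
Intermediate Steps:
X(c, o) = 1/(11 + (6 + c)/(c + o)) (X(c, o) = 1/((c + 6)/(o + c) + 11) = 1/((6 + c)/(c + o) + 11) = 1/(11 + (6 + c)/(c + o)))
H(Z) = -153 + 9*Z*(15 + Z)/(171 + 12*Z) (H(Z) = 9*(((Z + 15)/(6 + 11*15 + 12*Z))*Z - 17) = 9*(((15 + Z)/(6 + 165 + 12*Z))*Z - 17) = 9*(((15 + Z)/(171 + 12*Z))*Z - 17) = 9*(Z*(15 + Z)/(171 + 12*Z) - 17) = 9*(-17 + Z*(15 + Z)/(171 + 12*Z)) = -153 + 9*Z*(15 + Z)/(171 + 12*Z))
(-20041 + (-384 - 1*3019))/(H(94) - 23116) = (-20041 + (-384 - 1*3019))/(3*(-2907 + 94² - 189*94)/(57 + 4*94) - 23116) = (-20041 + (-384 - 3019))/(3*(-2907 + 8836 - 17766)/(57 + 376) - 23116) = (-20041 - 3403)/(3*(-11837)/433 - 23116) = -23444/(3*(1/433)*(-11837) - 23116) = -23444/(-35511/433 - 23116) = -23444/(-10044739/433) = -23444*(-433/10044739) = 10151252/10044739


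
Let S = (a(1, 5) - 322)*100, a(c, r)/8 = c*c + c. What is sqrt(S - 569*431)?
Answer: I*sqrt(275839) ≈ 525.2*I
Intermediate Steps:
a(c, r) = 8*c + 8*c**2 (a(c, r) = 8*(c*c + c) = 8*(c**2 + c) = 8*(c + c**2) = 8*c + 8*c**2)
S = -30600 (S = (8*1*(1 + 1) - 322)*100 = (8*1*2 - 322)*100 = (16 - 322)*100 = -306*100 = -30600)
sqrt(S - 569*431) = sqrt(-30600 - 569*431) = sqrt(-30600 - 245239) = sqrt(-275839) = I*sqrt(275839)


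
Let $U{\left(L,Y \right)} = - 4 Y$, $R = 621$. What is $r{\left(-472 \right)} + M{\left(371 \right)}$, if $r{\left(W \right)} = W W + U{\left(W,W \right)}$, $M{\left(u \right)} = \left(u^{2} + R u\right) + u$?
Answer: $593075$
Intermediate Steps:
$M{\left(u \right)} = u^{2} + 622 u$ ($M{\left(u \right)} = \left(u^{2} + 621 u\right) + u = u^{2} + 622 u$)
$r{\left(W \right)} = W^{2} - 4 W$ ($r{\left(W \right)} = W W - 4 W = W^{2} - 4 W$)
$r{\left(-472 \right)} + M{\left(371 \right)} = - 472 \left(-4 - 472\right) + 371 \left(622 + 371\right) = \left(-472\right) \left(-476\right) + 371 \cdot 993 = 224672 + 368403 = 593075$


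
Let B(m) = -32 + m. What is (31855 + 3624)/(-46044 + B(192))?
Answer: -35479/45884 ≈ -0.77323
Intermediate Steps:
(31855 + 3624)/(-46044 + B(192)) = (31855 + 3624)/(-46044 + (-32 + 192)) = 35479/(-46044 + 160) = 35479/(-45884) = 35479*(-1/45884) = -35479/45884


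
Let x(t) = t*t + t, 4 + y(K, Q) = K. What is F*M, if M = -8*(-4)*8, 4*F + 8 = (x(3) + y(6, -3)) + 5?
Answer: 704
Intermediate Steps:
y(K, Q) = -4 + K
x(t) = t + t² (x(t) = t² + t = t + t²)
F = 11/4 (F = -2 + ((3*(1 + 3) + (-4 + 6)) + 5)/4 = -2 + ((3*4 + 2) + 5)/4 = -2 + ((12 + 2) + 5)/4 = -2 + (14 + 5)/4 = -2 + (¼)*19 = -2 + 19/4 = 11/4 ≈ 2.7500)
M = 256 (M = 32*8 = 256)
F*M = (11/4)*256 = 704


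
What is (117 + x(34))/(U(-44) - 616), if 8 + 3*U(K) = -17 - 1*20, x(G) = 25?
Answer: -142/631 ≈ -0.22504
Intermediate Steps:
U(K) = -15 (U(K) = -8/3 + (-17 - 1*20)/3 = -8/3 + (-17 - 20)/3 = -8/3 + (1/3)*(-37) = -8/3 - 37/3 = -15)
(117 + x(34))/(U(-44) - 616) = (117 + 25)/(-15 - 616) = 142/(-631) = 142*(-1/631) = -142/631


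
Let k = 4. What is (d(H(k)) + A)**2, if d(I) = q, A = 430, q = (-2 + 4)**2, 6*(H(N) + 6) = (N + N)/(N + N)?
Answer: 188356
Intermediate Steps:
H(N) = -35/6 (H(N) = -6 + ((N + N)/(N + N))/6 = -6 + ((2*N)/((2*N)))/6 = -6 + ((2*N)*(1/(2*N)))/6 = -6 + (1/6)*1 = -6 + 1/6 = -35/6)
q = 4 (q = 2**2 = 4)
d(I) = 4
(d(H(k)) + A)**2 = (4 + 430)**2 = 434**2 = 188356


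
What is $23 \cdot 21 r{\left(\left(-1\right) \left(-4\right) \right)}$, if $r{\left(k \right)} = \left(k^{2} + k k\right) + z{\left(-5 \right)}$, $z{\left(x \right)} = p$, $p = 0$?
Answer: $15456$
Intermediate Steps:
$z{\left(x \right)} = 0$
$r{\left(k \right)} = 2 k^{2}$ ($r{\left(k \right)} = \left(k^{2} + k k\right) + 0 = \left(k^{2} + k^{2}\right) + 0 = 2 k^{2} + 0 = 2 k^{2}$)
$23 \cdot 21 r{\left(\left(-1\right) \left(-4\right) \right)} = 23 \cdot 21 \cdot 2 \left(\left(-1\right) \left(-4\right)\right)^{2} = 483 \cdot 2 \cdot 4^{2} = 483 \cdot 2 \cdot 16 = 483 \cdot 32 = 15456$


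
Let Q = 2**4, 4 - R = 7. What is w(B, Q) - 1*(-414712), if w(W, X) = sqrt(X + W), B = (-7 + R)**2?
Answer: 414712 + 2*sqrt(29) ≈ 4.1472e+5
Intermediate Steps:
R = -3 (R = 4 - 1*7 = 4 - 7 = -3)
Q = 16
B = 100 (B = (-7 - 3)**2 = (-10)**2 = 100)
w(W, X) = sqrt(W + X)
w(B, Q) - 1*(-414712) = sqrt(100 + 16) - 1*(-414712) = sqrt(116) + 414712 = 2*sqrt(29) + 414712 = 414712 + 2*sqrt(29)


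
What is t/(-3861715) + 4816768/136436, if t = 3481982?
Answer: 4531479385242/131719236935 ≈ 34.403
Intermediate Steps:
t/(-3861715) + 4816768/136436 = 3481982/(-3861715) + 4816768/136436 = 3481982*(-1/3861715) + 4816768*(1/136436) = -3481982/3861715 + 1204192/34109 = 4531479385242/131719236935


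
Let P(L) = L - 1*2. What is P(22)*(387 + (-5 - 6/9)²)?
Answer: 75440/9 ≈ 8382.2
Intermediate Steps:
P(L) = -2 + L (P(L) = L - 2 = -2 + L)
P(22)*(387 + (-5 - 6/9)²) = (-2 + 22)*(387 + (-5 - 6/9)²) = 20*(387 + (-5 - 6*⅑)²) = 20*(387 + (-5 - ⅔)²) = 20*(387 + (-17/3)²) = 20*(387 + 289/9) = 20*(3772/9) = 75440/9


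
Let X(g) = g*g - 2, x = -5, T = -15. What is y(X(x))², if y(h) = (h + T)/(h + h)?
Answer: 16/529 ≈ 0.030246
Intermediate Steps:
X(g) = -2 + g² (X(g) = g² - 2 = -2 + g²)
y(h) = (-15 + h)/(2*h) (y(h) = (h - 15)/(h + h) = (-15 + h)/((2*h)) = (-15 + h)*(1/(2*h)) = (-15 + h)/(2*h))
y(X(x))² = ((-15 + (-2 + (-5)²))/(2*(-2 + (-5)²)))² = ((-15 + (-2 + 25))/(2*(-2 + 25)))² = ((½)*(-15 + 23)/23)² = ((½)*(1/23)*8)² = (4/23)² = 16/529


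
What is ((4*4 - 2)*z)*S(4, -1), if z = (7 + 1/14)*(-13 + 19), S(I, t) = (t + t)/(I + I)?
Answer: -297/2 ≈ -148.50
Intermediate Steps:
S(I, t) = t/I (S(I, t) = (2*t)/((2*I)) = (2*t)*(1/(2*I)) = t/I)
z = 297/7 (z = (7 + 1/14)*6 = (99/14)*6 = 297/7 ≈ 42.429)
((4*4 - 2)*z)*S(4, -1) = ((4*4 - 2)*(297/7))*(-1/4) = ((16 - 2)*(297/7))*(-1*¼) = (14*(297/7))*(-¼) = 594*(-¼) = -297/2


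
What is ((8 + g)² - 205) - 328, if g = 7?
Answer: -308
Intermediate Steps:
((8 + g)² - 205) - 328 = ((8 + 7)² - 205) - 328 = (15² - 205) - 328 = (225 - 205) - 328 = 20 - 328 = -308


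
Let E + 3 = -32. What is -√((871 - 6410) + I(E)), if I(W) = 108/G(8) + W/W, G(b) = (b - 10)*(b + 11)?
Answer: -2*I*√500061/19 ≈ -74.437*I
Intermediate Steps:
G(b) = (-10 + b)*(11 + b)
E = -35 (E = -3 - 32 = -35)
I(W) = -35/19 (I(W) = 108/(-110 + 8 + 8²) + W/W = 108/(-110 + 8 + 64) + 1 = 108/(-38) + 1 = 108*(-1/38) + 1 = -54/19 + 1 = -35/19)
-√((871 - 6410) + I(E)) = -√((871 - 6410) - 35/19) = -√(-5539 - 35/19) = -√(-105276/19) = -2*I*√500061/19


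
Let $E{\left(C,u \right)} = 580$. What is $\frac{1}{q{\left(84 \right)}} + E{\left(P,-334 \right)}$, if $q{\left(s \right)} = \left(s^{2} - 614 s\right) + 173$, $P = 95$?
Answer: $\frac{25721259}{44347} \approx 580.0$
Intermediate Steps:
$q{\left(s \right)} = 173 + s^{2} - 614 s$
$\frac{1}{q{\left(84 \right)}} + E{\left(P,-334 \right)} = \frac{1}{173 + 84^{2} - 51576} + 580 = \frac{1}{173 + 7056 - 51576} + 580 = \frac{1}{-44347} + 580 = - \frac{1}{44347} + 580 = \frac{25721259}{44347}$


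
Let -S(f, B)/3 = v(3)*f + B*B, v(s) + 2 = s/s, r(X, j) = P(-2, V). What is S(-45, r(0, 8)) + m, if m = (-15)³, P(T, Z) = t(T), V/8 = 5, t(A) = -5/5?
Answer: -3513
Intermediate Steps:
t(A) = -1 (t(A) = -5*⅕ = -1)
V = 40 (V = 8*5 = 40)
P(T, Z) = -1
r(X, j) = -1
m = -3375
v(s) = -1 (v(s) = -2 + s/s = -2 + 1 = -1)
S(f, B) = -3*B² + 3*f (S(f, B) = -3*(-f + B*B) = -3*(-f + B²) = -3*(B² - f) = -3*B² + 3*f)
S(-45, r(0, 8)) + m = (-3*(-1)² + 3*(-45)) - 3375 = (-3*1 - 135) - 3375 = (-3 - 135) - 3375 = -138 - 3375 = -3513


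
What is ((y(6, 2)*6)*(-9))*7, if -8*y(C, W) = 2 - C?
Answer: -189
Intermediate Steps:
y(C, W) = -¼ + C/8 (y(C, W) = -(2 - C)/8 = -¼ + C/8)
((y(6, 2)*6)*(-9))*7 = (((-¼ + (⅛)*6)*6)*(-9))*7 = (((-¼ + ¾)*6)*(-9))*7 = (((½)*6)*(-9))*7 = (3*(-9))*7 = -27*7 = -189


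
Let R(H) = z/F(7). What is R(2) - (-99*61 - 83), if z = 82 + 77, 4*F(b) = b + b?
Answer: 43172/7 ≈ 6167.4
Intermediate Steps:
F(b) = b/2 (F(b) = (b + b)/4 = (2*b)/4 = b/2)
z = 159
R(H) = 318/7 (R(H) = 159/(((1/2)*7)) = 159/(7/2) = 159*(2/7) = 318/7)
R(2) - (-99*61 - 83) = 318/7 - (-99*61 - 83) = 318/7 - (-6039 - 83) = 318/7 - 1*(-6122) = 318/7 + 6122 = 43172/7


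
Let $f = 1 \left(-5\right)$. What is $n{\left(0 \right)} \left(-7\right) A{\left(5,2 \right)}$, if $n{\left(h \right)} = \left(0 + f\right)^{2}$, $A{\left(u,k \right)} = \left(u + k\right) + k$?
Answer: $-1575$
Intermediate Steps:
$f = -5$
$A{\left(u,k \right)} = u + 2 k$ ($A{\left(u,k \right)} = \left(k + u\right) + k = u + 2 k$)
$n{\left(h \right)} = 25$ ($n{\left(h \right)} = \left(0 - 5\right)^{2} = \left(-5\right)^{2} = 25$)
$n{\left(0 \right)} \left(-7\right) A{\left(5,2 \right)} = 25 \left(-7\right) \left(5 + 2 \cdot 2\right) = - 175 \left(5 + 4\right) = \left(-175\right) 9 = -1575$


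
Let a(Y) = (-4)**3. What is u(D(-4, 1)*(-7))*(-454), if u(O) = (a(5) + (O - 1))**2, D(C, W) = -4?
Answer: -621526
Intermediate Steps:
a(Y) = -64
u(O) = (-65 + O)**2 (u(O) = (-64 + (O - 1))**2 = (-64 + (-1 + O))**2 = (-65 + O)**2)
u(D(-4, 1)*(-7))*(-454) = (-65 - 4*(-7))**2*(-454) = (-65 + 28)**2*(-454) = (-37)**2*(-454) = 1369*(-454) = -621526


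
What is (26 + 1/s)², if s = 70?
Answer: 3316041/4900 ≈ 676.74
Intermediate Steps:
(26 + 1/s)² = (26 + 1/70)² = (1821/70)² = 3316041/4900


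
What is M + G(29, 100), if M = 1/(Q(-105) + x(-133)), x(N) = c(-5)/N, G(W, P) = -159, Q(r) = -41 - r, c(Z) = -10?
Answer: -1354865/8522 ≈ -158.98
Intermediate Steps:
x(N) = -10/N
M = 133/8522 (M = 1/((-41 - 1*(-105)) - 10/(-133)) = 1/((-41 + 105) - 10*(-1/133)) = 1/(64 + 10/133) = 1/(8522/133) = 133/8522 ≈ 0.015607)
M + G(29, 100) = 133/8522 - 159 = -1354865/8522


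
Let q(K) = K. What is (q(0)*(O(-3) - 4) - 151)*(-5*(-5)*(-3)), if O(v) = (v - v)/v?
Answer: 11325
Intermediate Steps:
O(v) = 0 (O(v) = 0/v = 0)
(q(0)*(O(-3) - 4) - 151)*(-5*(-5)*(-3)) = (0*(0 - 4) - 151)*(-5*(-5)*(-3)) = (0*(-4) - 151)*(25*(-3)) = (0 - 151)*(-75) = -151*(-75) = 11325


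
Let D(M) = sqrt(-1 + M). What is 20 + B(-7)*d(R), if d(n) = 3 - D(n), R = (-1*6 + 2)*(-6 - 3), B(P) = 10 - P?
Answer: 71 - 17*sqrt(35) ≈ -29.573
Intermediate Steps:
R = 36 (R = (-6 + 2)*(-9) = -4*(-9) = 36)
d(n) = 3 - sqrt(-1 + n)
20 + B(-7)*d(R) = 20 + (10 - 1*(-7))*(3 - sqrt(-1 + 36)) = 20 + (10 + 7)*(3 - sqrt(35)) = 20 + 17*(3 - sqrt(35)) = 20 + (51 - 17*sqrt(35)) = 71 - 17*sqrt(35)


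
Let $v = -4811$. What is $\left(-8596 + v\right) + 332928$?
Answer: $319521$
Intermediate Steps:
$\left(-8596 + v\right) + 332928 = \left(-8596 - 4811\right) + 332928 = -13407 + 332928 = 319521$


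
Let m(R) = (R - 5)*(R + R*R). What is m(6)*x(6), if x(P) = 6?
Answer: 252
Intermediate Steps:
m(R) = (-5 + R)*(R + R²)
m(6)*x(6) = (6*(-5 + 6² - 4*6))*6 = (6*(-5 + 36 - 24))*6 = (6*7)*6 = 42*6 = 252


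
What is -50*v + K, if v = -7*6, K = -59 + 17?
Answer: 2058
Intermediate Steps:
K = -42
v = -42
-50*v + K = -50*(-42) - 42 = 2100 - 42 = 2058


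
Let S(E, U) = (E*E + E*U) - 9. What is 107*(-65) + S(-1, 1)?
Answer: -6964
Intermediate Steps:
S(E, U) = -9 + E² + E*U (S(E, U) = (E² + E*U) - 9 = -9 + E² + E*U)
107*(-65) + S(-1, 1) = 107*(-65) + (-9 + (-1)² - 1*1) = -6955 + (-9 + 1 - 1) = -6955 - 9 = -6964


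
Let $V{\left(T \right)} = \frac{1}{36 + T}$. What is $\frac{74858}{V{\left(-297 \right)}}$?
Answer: $-19537938$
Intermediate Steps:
$\frac{74858}{V{\left(-297 \right)}} = \frac{74858}{\frac{1}{36 - 297}} = \frac{74858}{\frac{1}{-261}} = \frac{74858}{- \frac{1}{261}} = 74858 \left(-261\right) = -19537938$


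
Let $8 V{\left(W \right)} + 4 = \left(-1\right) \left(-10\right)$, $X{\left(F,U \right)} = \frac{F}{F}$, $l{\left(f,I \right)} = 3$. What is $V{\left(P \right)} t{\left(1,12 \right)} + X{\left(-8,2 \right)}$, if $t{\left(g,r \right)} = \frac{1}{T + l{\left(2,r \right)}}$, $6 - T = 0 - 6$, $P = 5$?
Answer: $\frac{21}{20} \approx 1.05$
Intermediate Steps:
$T = 12$ ($T = 6 - \left(0 - 6\right) = 6 - -6 = 6 + 6 = 12$)
$X{\left(F,U \right)} = 1$
$V{\left(W \right)} = \frac{3}{4}$ ($V{\left(W \right)} = - \frac{1}{2} + \frac{\left(-1\right) \left(-10\right)}{8} = - \frac{1}{2} + \frac{1}{8} \cdot 10 = - \frac{1}{2} + \frac{5}{4} = \frac{3}{4}$)
$t{\left(g,r \right)} = \frac{1}{15}$ ($t{\left(g,r \right)} = \frac{1}{12 + 3} = \frac{1}{15}$)
$V{\left(P \right)} t{\left(1,12 \right)} + X{\left(-8,2 \right)} = \frac{3}{4} \cdot \frac{1}{15} + 1 = \frac{1}{20} + 1 = \frac{21}{20}$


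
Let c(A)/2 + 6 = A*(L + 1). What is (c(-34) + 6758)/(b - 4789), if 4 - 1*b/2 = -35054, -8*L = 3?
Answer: 13407/130654 ≈ 0.10261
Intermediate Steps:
L = -3/8 (L = -⅛*3 = -3/8 ≈ -0.37500)
b = 70116 (b = 8 - 2*(-35054) = 8 + 70108 = 70116)
c(A) = -12 + 5*A/4 (c(A) = -12 + 2*(A*(-3/8 + 1)) = -12 + 2*(A*(5/8)) = -12 + 2*(5*A/8) = -12 + 5*A/4)
(c(-34) + 6758)/(b - 4789) = ((-12 + (5/4)*(-34)) + 6758)/(70116 - 4789) = ((-12 - 85/2) + 6758)/65327 = (-109/2 + 6758)*(1/65327) = (13407/2)*(1/65327) = 13407/130654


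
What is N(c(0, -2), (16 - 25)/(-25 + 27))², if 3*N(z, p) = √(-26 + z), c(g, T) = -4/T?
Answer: -8/3 ≈ -2.6667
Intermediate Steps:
N(z, p) = √(-26 + z)/3
N(c(0, -2), (16 - 25)/(-25 + 27))² = (√(-26 - 4/(-2))/3)² = (√(-26 - 4*(-½))/3)² = (√(-26 + 2)/3)² = (√(-24)/3)² = ((2*I*√6)/3)² = (2*I*√6/3)² = -8/3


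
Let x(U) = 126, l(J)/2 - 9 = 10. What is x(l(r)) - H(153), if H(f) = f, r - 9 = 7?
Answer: -27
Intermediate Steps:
r = 16 (r = 9 + 7 = 16)
l(J) = 38 (l(J) = 18 + 2*10 = 18 + 20 = 38)
x(l(r)) - H(153) = 126 - 1*153 = 126 - 153 = -27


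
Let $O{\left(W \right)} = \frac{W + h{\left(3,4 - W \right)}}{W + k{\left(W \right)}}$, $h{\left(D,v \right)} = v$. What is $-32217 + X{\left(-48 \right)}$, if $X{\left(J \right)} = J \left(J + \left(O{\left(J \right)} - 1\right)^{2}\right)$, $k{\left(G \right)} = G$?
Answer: $- \frac{359581}{12} \approx -29965.0$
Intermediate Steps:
$O{\left(W \right)} = \frac{2}{W}$ ($O{\left(W \right)} = \frac{W - \left(-4 + W\right)}{W + W} = \frac{4}{2 W} = 4 \frac{1}{2 W} = \frac{2}{W}$)
$X{\left(J \right)} = J \left(J + \left(-1 + \frac{2}{J}\right)^{2}\right)$ ($X{\left(J \right)} = J \left(J + \left(\frac{2}{J} - 1\right)^{2}\right) = J \left(J + \left(-1 + \frac{2}{J}\right)^{2}\right)$)
$-32217 + X{\left(-48 \right)} = -32217 + \frac{\left(-48\right)^{3} + \left(-2 - 48\right)^{2}}{-48} = -32217 - \frac{-110592 + \left(-50\right)^{2}}{48} = -32217 - \frac{-110592 + 2500}{48} = -32217 - - \frac{27023}{12} = -32217 + \frac{27023}{12} = - \frac{359581}{12}$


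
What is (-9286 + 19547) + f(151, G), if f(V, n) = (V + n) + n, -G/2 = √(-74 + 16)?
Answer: 10412 - 4*I*√58 ≈ 10412.0 - 30.463*I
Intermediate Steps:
G = -2*I*√58 (G = -2*√(-74 + 16) = -2*I*√58 ≈ -15.232*I)
f(V, n) = V + 2*n
(-9286 + 19547) + f(151, G) = (-9286 + 19547) + (151 + 2*(-2*I*√58)) = 10261 + (151 - 4*I*√58) = 10412 - 4*I*√58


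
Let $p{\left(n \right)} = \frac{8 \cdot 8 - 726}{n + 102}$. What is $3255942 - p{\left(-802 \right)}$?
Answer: $\frac{1139579369}{350} \approx 3.2559 \cdot 10^{6}$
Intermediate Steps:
$p{\left(n \right)} = - \frac{662}{102 + n}$ ($p{\left(n \right)} = \frac{64 - 726}{102 + n} = - \frac{662}{102 + n}$)
$3255942 - p{\left(-802 \right)} = 3255942 - - \frac{662}{102 - 802} = 3255942 - - \frac{662}{-700} = 3255942 - \left(-662\right) \left(- \frac{1}{700}\right) = 3255942 - \frac{331}{350} = \frac{1139579369}{350}$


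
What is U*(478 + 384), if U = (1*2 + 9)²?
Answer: 104302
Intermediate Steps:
U = 121 (U = (2 + 9)² = 11² = 121)
U*(478 + 384) = 121*(478 + 384) = 121*862 = 104302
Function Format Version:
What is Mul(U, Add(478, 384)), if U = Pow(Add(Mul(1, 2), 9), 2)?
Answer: 104302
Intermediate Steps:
U = 121 (U = Pow(Add(2, 9), 2) = Pow(11, 2) = 121)
Mul(U, Add(478, 384)) = Mul(121, Add(478, 384)) = Mul(121, 862) = 104302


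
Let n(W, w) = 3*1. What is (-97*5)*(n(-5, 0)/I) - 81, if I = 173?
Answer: -15468/173 ≈ -89.410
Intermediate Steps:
n(W, w) = 3
(-97*5)*(n(-5, 0)/I) - 81 = (-97*5)*(3/173) - 81 = -1455/173 - 81 = -15468/173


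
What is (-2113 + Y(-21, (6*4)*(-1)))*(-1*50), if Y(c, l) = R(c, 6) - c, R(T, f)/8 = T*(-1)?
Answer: 96200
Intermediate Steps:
R(T, f) = -8*T (R(T, f) = 8*(T*(-1)) = 8*(-T) = -8*T)
Y(c, l) = -9*c (Y(c, l) = -8*c - c = -9*c)
(-2113 + Y(-21, (6*4)*(-1)))*(-1*50) = (-2113 - 9*(-21))*(-1*50) = (-2113 + 189)*(-50) = -1924*(-50) = 96200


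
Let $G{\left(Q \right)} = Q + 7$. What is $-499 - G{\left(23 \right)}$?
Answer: $-529$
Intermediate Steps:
$G{\left(Q \right)} = 7 + Q$
$-499 - G{\left(23 \right)} = -499 - \left(7 + 23\right) = -499 - 30 = -529$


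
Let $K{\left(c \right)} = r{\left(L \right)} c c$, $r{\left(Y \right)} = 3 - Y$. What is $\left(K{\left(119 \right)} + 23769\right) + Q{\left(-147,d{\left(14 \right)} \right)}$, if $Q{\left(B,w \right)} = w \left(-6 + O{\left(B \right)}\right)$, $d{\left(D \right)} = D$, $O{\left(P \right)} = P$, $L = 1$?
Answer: $49949$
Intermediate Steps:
$Q{\left(B,w \right)} = w \left(-6 + B\right)$
$K{\left(c \right)} = 2 c^{2}$ ($K{\left(c \right)} = \left(3 - 1\right) c c = 2 c c = 2 c^{2}$)
$\left(K{\left(119 \right)} + 23769\right) + Q{\left(-147,d{\left(14 \right)} \right)} = \left(2 \cdot 119^{2} + 23769\right) + 14 \left(-6 - 147\right) = \left(2 \cdot 14161 + 23769\right) + 14 \left(-153\right) = \left(28322 + 23769\right) - 2142 = 52091 - 2142 = 49949$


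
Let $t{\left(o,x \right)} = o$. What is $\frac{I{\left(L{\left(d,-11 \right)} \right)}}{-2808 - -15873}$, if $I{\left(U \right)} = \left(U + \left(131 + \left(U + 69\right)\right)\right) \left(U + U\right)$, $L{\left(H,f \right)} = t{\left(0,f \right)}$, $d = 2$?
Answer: $0$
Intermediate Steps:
$L{\left(H,f \right)} = 0$
$I{\left(U \right)} = 2 U \left(200 + 2 U\right)$ ($I{\left(U \right)} = \left(U + \left(131 + \left(69 + U\right)\right)\right) 2 U = \left(U + \left(200 + U\right)\right) 2 U = \left(200 + 2 U\right) 2 U = 2 U \left(200 + 2 U\right)$)
$\frac{I{\left(L{\left(d,-11 \right)} \right)}}{-2808 - -15873} = \frac{4 \cdot 0 \left(100 + 0\right)}{-2808 - -15873} = \frac{4 \cdot 0 \cdot 100}{-2808 + 15873} = \frac{0}{13065} = 0 \cdot \frac{1}{13065} = 0$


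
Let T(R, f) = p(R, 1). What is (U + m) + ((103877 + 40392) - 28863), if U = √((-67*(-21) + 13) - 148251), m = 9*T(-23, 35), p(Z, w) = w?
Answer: 115415 + I*√146831 ≈ 1.1542e+5 + 383.19*I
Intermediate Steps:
T(R, f) = 1
m = 9 (m = 9*1 = 9)
U = I*√146831 (U = √((1407 + 13) - 148251) = √(1420 - 148251) = √(-146831) = I*√146831 ≈ 383.19*I)
(U + m) + ((103877 + 40392) - 28863) = (I*√146831 + 9) + ((103877 + 40392) - 28863) = (9 + I*√146831) + (144269 - 28863) = (9 + I*√146831) + 115406 = 115415 + I*√146831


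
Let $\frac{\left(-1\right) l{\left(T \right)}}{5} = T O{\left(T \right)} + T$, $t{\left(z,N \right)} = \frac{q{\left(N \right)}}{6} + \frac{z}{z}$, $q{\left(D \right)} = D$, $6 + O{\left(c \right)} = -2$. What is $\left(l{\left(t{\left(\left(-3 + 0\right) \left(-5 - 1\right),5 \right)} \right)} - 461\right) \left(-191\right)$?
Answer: $\frac{454771}{6} \approx 75795.0$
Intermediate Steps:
$O{\left(c \right)} = -8$ ($O{\left(c \right)} = -6 - 2 = -8$)
$t{\left(z,N \right)} = 1 + \frac{N}{6}$ ($t{\left(z,N \right)} = \frac{N}{6} + \frac{z}{z} = N \frac{1}{6} + 1 = \frac{N}{6} + 1 = 1 + \frac{N}{6}$)
$l{\left(T \right)} = 35 T$ ($l{\left(T \right)} = - 5 \left(T \left(-8\right) + T\right) = - 5 \left(- 8 T + T\right) = - 5 \left(- 7 T\right) = 35 T$)
$\left(l{\left(t{\left(\left(-3 + 0\right) \left(-5 - 1\right),5 \right)} \right)} - 461\right) \left(-191\right) = \left(35 \left(1 + \frac{1}{6} \cdot 5\right) - 461\right) \left(-191\right) = \left(35 \left(1 + \frac{5}{6}\right) - 461\right) \left(-191\right) = \left(35 \cdot \frac{11}{6} - 461\right) \left(-191\right) = \left(\frac{385}{6} - 461\right) \left(-191\right) = \left(- \frac{2381}{6}\right) \left(-191\right) = \frac{454771}{6}$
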